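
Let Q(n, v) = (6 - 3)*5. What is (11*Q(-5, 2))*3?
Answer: 495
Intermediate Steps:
Q(n, v) = 15 (Q(n, v) = 3*5 = 15)
(11*Q(-5, 2))*3 = (11*15)*3 = 165*3 = 495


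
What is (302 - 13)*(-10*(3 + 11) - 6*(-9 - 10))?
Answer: -7514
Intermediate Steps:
(302 - 13)*(-10*(3 + 11) - 6*(-9 - 10)) = 289*(-10*14 - 6*(-19)) = 289*(-140 + 114) = 289*(-26) = -7514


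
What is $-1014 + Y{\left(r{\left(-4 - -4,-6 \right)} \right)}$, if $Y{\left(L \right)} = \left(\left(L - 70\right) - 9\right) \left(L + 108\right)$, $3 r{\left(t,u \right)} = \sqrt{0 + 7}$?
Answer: $- \frac{85907}{9} + \frac{29 \sqrt{7}}{3} \approx -9519.6$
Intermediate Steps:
$r{\left(t,u \right)} = \frac{\sqrt{7}}{3}$ ($r{\left(t,u \right)} = \frac{\sqrt{0 + 7}}{3} = \frac{\sqrt{7}}{3}$)
$Y{\left(L \right)} = \left(-79 + L\right) \left(108 + L\right)$ ($Y{\left(L \right)} = \left(\left(-70 + L\right) - 9\right) \left(108 + L\right) = \left(-79 + L\right) \left(108 + L\right)$)
$-1014 + Y{\left(r{\left(-4 - -4,-6 \right)} \right)} = -1014 + \left(-8532 + \left(\frac{\sqrt{7}}{3}\right)^{2} + 29 \frac{\sqrt{7}}{3}\right) = -1014 + \left(-8532 + \frac{7}{9} + \frac{29 \sqrt{7}}{3}\right) = -1014 - \left(\frac{76781}{9} - \frac{29 \sqrt{7}}{3}\right) = - \frac{85907}{9} + \frac{29 \sqrt{7}}{3}$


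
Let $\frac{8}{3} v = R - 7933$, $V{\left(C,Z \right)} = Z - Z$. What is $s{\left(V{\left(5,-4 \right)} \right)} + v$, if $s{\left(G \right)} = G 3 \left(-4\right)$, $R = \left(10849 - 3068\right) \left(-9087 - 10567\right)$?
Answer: $- \frac{458807121}{8} \approx -5.7351 \cdot 10^{7}$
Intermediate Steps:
$V{\left(C,Z \right)} = 0$
$R = -152927774$ ($R = 7781 \left(-19654\right) = -152927774$)
$s{\left(G \right)} = - 12 G$ ($s{\left(G \right)} = 3 G \left(-4\right) = - 12 G$)
$v = - \frac{458807121}{8}$ ($v = \frac{3 \left(-152927774 - 7933\right)}{8} = \frac{3}{8} \left(-152935707\right) = - \frac{458807121}{8} \approx -5.7351 \cdot 10^{7}$)
$s{\left(V{\left(5,-4 \right)} \right)} + v = \left(-12\right) 0 - \frac{458807121}{8} = 0 - \frac{458807121}{8} = - \frac{458807121}{8}$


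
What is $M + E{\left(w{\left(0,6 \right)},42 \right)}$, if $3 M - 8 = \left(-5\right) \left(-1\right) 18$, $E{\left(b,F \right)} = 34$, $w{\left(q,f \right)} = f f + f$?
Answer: $\frac{200}{3} \approx 66.667$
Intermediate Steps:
$w{\left(q,f \right)} = f + f^{2}$ ($w{\left(q,f \right)} = f^{2} + f = f + f^{2}$)
$M = \frac{98}{3}$ ($M = \frac{8}{3} + \frac{\left(-5\right) \left(-1\right) 18}{3} = \frac{8}{3} + \frac{5 \cdot 18}{3} = \frac{8}{3} + \frac{1}{3} \cdot 90 = \frac{8}{3} + 30 = \frac{98}{3} \approx 32.667$)
$M + E{\left(w{\left(0,6 \right)},42 \right)} = \frac{98}{3} + 34 = \frac{200}{3}$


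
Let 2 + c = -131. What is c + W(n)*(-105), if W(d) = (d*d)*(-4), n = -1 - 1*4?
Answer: 10367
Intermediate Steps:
n = -5 (n = -1 - 4 = -5)
W(d) = -4*d² (W(d) = d²*(-4) = -4*d²)
c = -133 (c = -2 - 131 = -133)
c + W(n)*(-105) = -133 - 4*(-5)²*(-105) = -133 - 4*25*(-105) = -133 - 100*(-105) = -133 + 10500 = 10367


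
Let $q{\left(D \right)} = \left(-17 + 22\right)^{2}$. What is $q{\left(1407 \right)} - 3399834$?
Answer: $-3399809$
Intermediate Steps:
$q{\left(D \right)} = 25$ ($q{\left(D \right)} = 5^{2} = 25$)
$q{\left(1407 \right)} - 3399834 = 25 - 3399834 = -3399809$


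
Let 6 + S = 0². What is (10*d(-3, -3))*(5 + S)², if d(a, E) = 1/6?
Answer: 5/3 ≈ 1.6667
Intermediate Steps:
d(a, E) = ⅙
S = -6 (S = -6 + 0² = -6 + 0 = -6)
(10*d(-3, -3))*(5 + S)² = (10*(⅙))*(5 - 6)² = (5/3)*(-1)² = (5/3)*1 = 5/3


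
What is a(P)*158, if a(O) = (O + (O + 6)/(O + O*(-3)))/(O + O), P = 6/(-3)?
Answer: 79/2 ≈ 39.500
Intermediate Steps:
P = -2 (P = 6*(-⅓) = -2)
a(O) = (O - (6 + O)/(2*O))/(2*O) (a(O) = (O + (6 + O)/(O - 3*O))/((2*O)) = (O + (6 + O)/((-2*O)))*(1/(2*O)) = (O + (6 + O)*(-1/(2*O)))*(1/(2*O)) = (O - (6 + O)/(2*O))*(1/(2*O)) = (O - (6 + O)/(2*O))/(2*O))
a(P)*158 = ((¼)*(-6 - 1*(-2) + 2*(-2)²)/(-2)²)*158 = ((¼)*(¼)*(-6 + 2 + 2*4))*158 = ((¼)*(¼)*(-6 + 2 + 8))*158 = ((¼)*(¼)*4)*158 = (¼)*158 = 79/2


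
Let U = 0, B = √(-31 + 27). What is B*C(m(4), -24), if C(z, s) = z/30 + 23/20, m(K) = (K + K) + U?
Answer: 17*I/6 ≈ 2.8333*I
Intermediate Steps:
B = 2*I (B = √(-4) = 2*I ≈ 2.0*I)
m(K) = 2*K (m(K) = (K + K) + 0 = 2*K + 0 = 2*K)
C(z, s) = 23/20 + z/30 (C(z, s) = z*(1/30) + 23*(1/20) = z/30 + 23/20 = 23/20 + z/30)
B*C(m(4), -24) = (2*I)*(23/20 + (2*4)/30) = (2*I)*(23/20 + (1/30)*8) = (2*I)*(23/20 + 4/15) = (2*I)*(17/12) = 17*I/6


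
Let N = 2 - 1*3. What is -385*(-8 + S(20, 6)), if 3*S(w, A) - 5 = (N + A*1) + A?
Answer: 3080/3 ≈ 1026.7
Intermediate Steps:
N = -1 (N = 2 - 3 = -1)
S(w, A) = 4/3 + 2*A/3 (S(w, A) = 5/3 + ((-1 + A*1) + A)/3 = 5/3 + ((-1 + A) + A)/3 = 5/3 + (-1 + 2*A)/3 = 5/3 + (-⅓ + 2*A/3) = 4/3 + 2*A/3)
-385*(-8 + S(20, 6)) = -385*(-8 + (4/3 + (⅔)*6)) = -385*(-8 + (4/3 + 4)) = -385*(-8 + 16/3) = -385*(-8/3) = 3080/3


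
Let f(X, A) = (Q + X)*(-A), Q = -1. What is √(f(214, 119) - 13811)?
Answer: I*√39158 ≈ 197.88*I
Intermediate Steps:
f(X, A) = -A*(-1 + X) (f(X, A) = (-1 + X)*(-A) = -A*(-1 + X))
√(f(214, 119) - 13811) = √(119*(1 - 1*214) - 13811) = √(119*(1 - 214) - 13811) = √(119*(-213) - 13811) = √(-25347 - 13811) = √(-39158) = I*√39158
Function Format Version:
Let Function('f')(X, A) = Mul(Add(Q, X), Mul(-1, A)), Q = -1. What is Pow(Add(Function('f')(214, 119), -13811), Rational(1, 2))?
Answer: Mul(I, Pow(39158, Rational(1, 2))) ≈ Mul(197.88, I)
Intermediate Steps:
Function('f')(X, A) = Mul(-1, A, Add(-1, X)) (Function('f')(X, A) = Mul(Add(-1, X), Mul(-1, A)) = Mul(-1, A, Add(-1, X)))
Pow(Add(Function('f')(214, 119), -13811), Rational(1, 2)) = Pow(Add(Mul(119, Add(1, Mul(-1, 214))), -13811), Rational(1, 2)) = Pow(Add(Mul(119, Add(1, -214)), -13811), Rational(1, 2)) = Pow(Add(Mul(119, -213), -13811), Rational(1, 2)) = Pow(Add(-25347, -13811), Rational(1, 2)) = Pow(-39158, Rational(1, 2)) = Mul(I, Pow(39158, Rational(1, 2)))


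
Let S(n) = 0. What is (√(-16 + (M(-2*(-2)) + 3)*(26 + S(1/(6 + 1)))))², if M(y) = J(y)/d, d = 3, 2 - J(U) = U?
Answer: 134/3 ≈ 44.667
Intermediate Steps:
J(U) = 2 - U
M(y) = ⅔ - y/3 (M(y) = (2 - y)/3 = (2 - y)*(⅓) = ⅔ - y/3)
(√(-16 + (M(-2*(-2)) + 3)*(26 + S(1/(6 + 1)))))² = (√(-16 + ((⅔ - (-2)*(-2)/3) + 3)*(26 + 0)))² = (√(-16 + ((⅔ - ⅓*4) + 3)*26))² = (√(-16 + ((⅔ - 4/3) + 3)*26))² = (√(-16 + (-⅔ + 3)*26))² = (√(-16 + (7/3)*26))² = (√(-16 + 182/3))² = (√(134/3))² = (√402/3)² = 134/3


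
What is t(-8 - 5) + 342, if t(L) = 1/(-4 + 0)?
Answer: 1367/4 ≈ 341.75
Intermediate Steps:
t(L) = -¼ (t(L) = 1/(-4) = -¼)
t(-8 - 5) + 342 = -¼ + 342 = 1367/4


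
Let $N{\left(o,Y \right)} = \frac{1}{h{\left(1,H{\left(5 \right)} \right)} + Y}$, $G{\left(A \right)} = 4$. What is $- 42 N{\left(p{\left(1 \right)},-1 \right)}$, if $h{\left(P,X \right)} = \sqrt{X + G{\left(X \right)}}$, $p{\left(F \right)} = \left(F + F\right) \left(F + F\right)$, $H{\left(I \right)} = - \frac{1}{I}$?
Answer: $-15 - 3 \sqrt{95} \approx -44.24$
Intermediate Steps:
$p{\left(F \right)} = 4 F^{2}$ ($p{\left(F \right)} = 2 F 2 F = 4 F^{2}$)
$h{\left(P,X \right)} = \sqrt{4 + X}$ ($h{\left(P,X \right)} = \sqrt{X + 4} = \sqrt{4 + X}$)
$N{\left(o,Y \right)} = \frac{1}{Y + \frac{\sqrt{95}}{5}}$ ($N{\left(o,Y \right)} = \frac{1}{\sqrt{4 - \frac{1}{5}} + Y} = \frac{1}{\sqrt{\frac{19}{5}} + Y} = \frac{1}{\frac{\sqrt{95}}{5} + Y} = \frac{1}{Y + \frac{\sqrt{95}}{5}}$)
$- 42 N{\left(p{\left(1 \right)},-1 \right)} = - 42 \frac{5}{\sqrt{95} + 5 \left(-1\right)} = - 42 \frac{5}{\sqrt{95} - 5} = - 42 \frac{5}{-5 + \sqrt{95}} = - \frac{210}{-5 + \sqrt{95}}$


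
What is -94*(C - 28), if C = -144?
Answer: 16168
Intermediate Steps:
-94*(C - 28) = -94*(-144 - 28) = -94*(-172) = 16168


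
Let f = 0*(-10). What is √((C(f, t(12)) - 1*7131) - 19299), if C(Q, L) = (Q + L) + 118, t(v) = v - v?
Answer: 2*I*√6578 ≈ 162.21*I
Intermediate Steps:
f = 0
t(v) = 0
C(Q, L) = 118 + L + Q (C(Q, L) = (L + Q) + 118 = 118 + L + Q)
√((C(f, t(12)) - 1*7131) - 19299) = √(((118 + 0 + 0) - 1*7131) - 19299) = √((118 - 7131) - 19299) = √(-7013 - 19299) = √(-26312) = 2*I*√6578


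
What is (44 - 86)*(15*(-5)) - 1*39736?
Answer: -36586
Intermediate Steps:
(44 - 86)*(15*(-5)) - 1*39736 = -42*(-75) - 39736 = 3150 - 39736 = -36586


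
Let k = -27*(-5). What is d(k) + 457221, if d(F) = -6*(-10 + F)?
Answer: 456471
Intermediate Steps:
k = 135
d(F) = 60 - 6*F
d(k) + 457221 = (60 - 6*135) + 457221 = (60 - 810) + 457221 = -750 + 457221 = 456471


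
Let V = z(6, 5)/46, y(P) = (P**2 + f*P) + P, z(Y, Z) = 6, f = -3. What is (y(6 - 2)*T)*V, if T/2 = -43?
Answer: -2064/23 ≈ -89.739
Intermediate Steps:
y(P) = P**2 - 2*P (y(P) = (P**2 - 3*P) + P = P**2 - 2*P)
V = 3/23 (V = 6/46 = 6*(1/46) = 3/23 ≈ 0.13043)
T = -86 (T = 2*(-43) = -86)
(y(6 - 2)*T)*V = (((6 - 2)*(-2 + (6 - 2)))*(-86))*(3/23) = ((4*(-2 + 4))*(-86))*(3/23) = ((4*2)*(-86))*(3/23) = (8*(-86))*(3/23) = -688*3/23 = -2064/23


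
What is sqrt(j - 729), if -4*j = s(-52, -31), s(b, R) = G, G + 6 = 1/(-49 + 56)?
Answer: I*sqrt(142597)/14 ≈ 26.973*I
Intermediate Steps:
G = -41/7 (G = -6 + 1/(-49 + 56) = -6 + 1/7 = -41/7 ≈ -5.8571)
s(b, R) = -41/7
j = 41/28 (j = -1/4*(-41/7) = 41/28 ≈ 1.4643)
sqrt(j - 729) = sqrt(41/28 - 729) = sqrt(-20371/28) = I*sqrt(142597)/14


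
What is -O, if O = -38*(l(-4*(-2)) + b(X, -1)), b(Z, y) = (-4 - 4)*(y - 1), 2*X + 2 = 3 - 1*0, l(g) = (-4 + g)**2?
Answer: 1216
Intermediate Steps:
X = 1/2 (X = -1 + (3 - 1*0)/2 = -1 + (3 + 0)/2 = -1 + (1/2)*3 = -1 + 3/2 = 1/2 ≈ 0.50000)
b(Z, y) = 8 - 8*y (b(Z, y) = -8*(-1 + y) = 8 - 8*y)
O = -1216 (O = -38*((-4 - 4*(-2))**2 + (8 - 8*(-1))) = -38*((-4 + 8)**2 + (8 + 8)) = -38*(4**2 + 16) = -38*(16 + 16) = -38*32 = -1216)
-O = -1*(-1216) = 1216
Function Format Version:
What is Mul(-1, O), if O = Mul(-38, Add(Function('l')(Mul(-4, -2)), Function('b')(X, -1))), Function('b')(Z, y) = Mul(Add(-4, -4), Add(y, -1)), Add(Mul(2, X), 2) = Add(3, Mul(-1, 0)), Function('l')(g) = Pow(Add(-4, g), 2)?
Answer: 1216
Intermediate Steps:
X = Rational(1, 2) (X = Add(-1, Mul(Rational(1, 2), Add(3, Mul(-1, 0)))) = Add(-1, Mul(Rational(1, 2), Add(3, 0))) = Add(-1, Mul(Rational(1, 2), 3)) = Add(-1, Rational(3, 2)) = Rational(1, 2) ≈ 0.50000)
Function('b')(Z, y) = Add(8, Mul(-8, y)) (Function('b')(Z, y) = Mul(-8, Add(-1, y)) = Add(8, Mul(-8, y)))
O = -1216 (O = Mul(-38, Add(Pow(Add(-4, Mul(-4, -2)), 2), Add(8, Mul(-8, -1)))) = Mul(-38, Add(Pow(Add(-4, 8), 2), Add(8, 8))) = Mul(-38, Add(Pow(4, 2), 16)) = Mul(-38, Add(16, 16)) = Mul(-38, 32) = -1216)
Mul(-1, O) = Mul(-1, -1216) = 1216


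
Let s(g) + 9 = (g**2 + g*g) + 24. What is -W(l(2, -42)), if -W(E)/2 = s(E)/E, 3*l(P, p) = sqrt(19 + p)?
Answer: -178*I*sqrt(23)/69 ≈ -12.372*I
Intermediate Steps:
s(g) = 15 + 2*g**2 (s(g) = -9 + ((g**2 + g*g) + 24) = -9 + ((g**2 + g**2) + 24) = -9 + (2*g**2 + 24) = -9 + (24 + 2*g**2) = 15 + 2*g**2)
l(P, p) = sqrt(19 + p)/3
W(E) = -2*(15 + 2*E**2)/E
-W(l(2, -42)) = -(-30*3/sqrt(19 - 42) - 4*sqrt(19 - 42)/3) = -(-30*(-3*I*sqrt(23)/23) - 4*sqrt(-23)/3) = -(-30*(-3*I*sqrt(23)/23) - 4*I*sqrt(23)/3) = -(-(-90)*I*sqrt(23)/23 - 4*I*sqrt(23)/3) = -(90*I*sqrt(23)/23 - 4*I*sqrt(23)/3) = -178*I*sqrt(23)/69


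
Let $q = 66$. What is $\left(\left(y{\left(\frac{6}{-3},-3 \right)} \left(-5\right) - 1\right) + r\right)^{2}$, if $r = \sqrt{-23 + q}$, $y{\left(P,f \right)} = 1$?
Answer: $\left(6 - \sqrt{43}\right)^{2} \approx 0.31074$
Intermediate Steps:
$r = \sqrt{43}$ ($r = \sqrt{-23 + 66} = \sqrt{43} \approx 6.5574$)
$\left(\left(y{\left(\frac{6}{-3},-3 \right)} \left(-5\right) - 1\right) + r\right)^{2} = \left(\left(1 \left(-5\right) - 1\right) + \sqrt{43}\right)^{2} = \left(\left(-5 - 1\right) + \sqrt{43}\right)^{2} = \left(-6 + \sqrt{43}\right)^{2}$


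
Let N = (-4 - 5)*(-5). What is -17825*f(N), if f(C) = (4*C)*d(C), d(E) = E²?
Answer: -6497212500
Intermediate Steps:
N = 45 (N = -9*(-5) = 45)
f(C) = 4*C³ (f(C) = (4*C)*C² = 4*C³)
-17825*f(N) = -71300*45³ = -71300*91125 = -17825*364500 = -6497212500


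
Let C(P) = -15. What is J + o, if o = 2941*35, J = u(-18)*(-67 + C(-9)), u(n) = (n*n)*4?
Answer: -3337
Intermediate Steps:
u(n) = 4*n**2 (u(n) = n**2*4 = 4*n**2)
J = -106272 (J = (4*(-18)**2)*(-67 - 15) = (4*324)*(-82) = 1296*(-82) = -106272)
o = 102935
J + o = -106272 + 102935 = -3337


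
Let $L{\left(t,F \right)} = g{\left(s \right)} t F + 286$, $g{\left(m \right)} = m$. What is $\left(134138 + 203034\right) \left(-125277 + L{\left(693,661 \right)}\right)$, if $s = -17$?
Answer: $-2667783087904$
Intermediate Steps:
$L{\left(t,F \right)} = 286 - 17 F t$ ($L{\left(t,F \right)} = - 17 t F + 286 = - 17 F t + 286 = 286 - 17 F t$)
$\left(134138 + 203034\right) \left(-125277 + L{\left(693,661 \right)}\right) = \left(134138 + 203034\right) \left(-125277 + \left(286 - 11237 \cdot 693\right)\right) = 337172 \left(-125277 + \left(286 - 7787241\right)\right) = 337172 \left(-125277 - 7786955\right) = 337172 \left(-7912232\right) = -2667783087904$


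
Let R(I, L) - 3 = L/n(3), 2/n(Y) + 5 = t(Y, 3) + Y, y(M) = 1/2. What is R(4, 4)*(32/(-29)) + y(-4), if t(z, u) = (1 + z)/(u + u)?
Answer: 23/174 ≈ 0.13218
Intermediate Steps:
t(z, u) = (1 + z)/(2*u) (t(z, u) = (1 + z)/((2*u)) = (1 + z)*(1/(2*u)) = (1 + z)/(2*u))
y(M) = ½
n(Y) = 2/(-29/6 + 7*Y/6) (n(Y) = 2/(-5 + ((½)*(1 + Y)/3 + Y)) = 2/(-5 + ((½)*(⅓)*(1 + Y) + Y)) = 2/(-5 + ((⅙ + Y/6) + Y)) = 2/(-5 + (⅙ + 7*Y/6)) = 2/(-29/6 + 7*Y/6))
R(I, L) = 3 - 2*L/3 (R(I, L) = 3 + L/((12/(-29 + 7*3))) = 3 + L/((12/(-29 + 21))) = 3 + L/((12/(-8))) = 3 + L/((12*(-⅛))) = 3 + L/(-3/2) = 3 + L*(-⅔) = 3 - 2*L/3)
R(4, 4)*(32/(-29)) + y(-4) = (3 - ⅔*4)*(32/(-29)) + ½ = (3 - 8/3)*(32*(-1/29)) + ½ = (⅓)*(-32/29) + ½ = -32/87 + ½ = 23/174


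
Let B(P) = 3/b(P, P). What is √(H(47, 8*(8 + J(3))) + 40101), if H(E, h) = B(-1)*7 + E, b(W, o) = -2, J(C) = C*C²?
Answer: 65*√38/2 ≈ 200.34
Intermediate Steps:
J(C) = C³
B(P) = -3/2 (B(P) = 3/(-2) = 3*(-½) = -3/2)
H(E, h) = -21/2 + E (H(E, h) = -3/2*7 + E = -21/2 + E)
√(H(47, 8*(8 + J(3))) + 40101) = √((-21/2 + 47) + 40101) = √(73/2 + 40101) = √(80275/2) = 65*√38/2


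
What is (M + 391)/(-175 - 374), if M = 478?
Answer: -869/549 ≈ -1.5829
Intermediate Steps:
(M + 391)/(-175 - 374) = (478 + 391)/(-175 - 374) = 869/(-549) = 869*(-1/549) = -869/549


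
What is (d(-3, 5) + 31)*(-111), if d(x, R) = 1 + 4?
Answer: -3996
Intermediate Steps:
d(x, R) = 5
(d(-3, 5) + 31)*(-111) = (5 + 31)*(-111) = 36*(-111) = -3996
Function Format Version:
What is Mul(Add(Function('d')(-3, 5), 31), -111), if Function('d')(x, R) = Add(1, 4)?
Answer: -3996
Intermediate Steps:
Function('d')(x, R) = 5
Mul(Add(Function('d')(-3, 5), 31), -111) = Mul(Add(5, 31), -111) = Mul(36, -111) = -3996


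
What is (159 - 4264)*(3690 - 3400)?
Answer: -1190450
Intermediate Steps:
(159 - 4264)*(3690 - 3400) = -4105*290 = -1190450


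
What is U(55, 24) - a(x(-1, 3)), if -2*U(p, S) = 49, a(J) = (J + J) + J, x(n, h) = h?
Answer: -67/2 ≈ -33.500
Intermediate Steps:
a(J) = 3*J (a(J) = 2*J + J = 3*J)
U(p, S) = -49/2 (U(p, S) = -½*49 = -49/2)
U(55, 24) - a(x(-1, 3)) = -49/2 - 3*3 = -49/2 - 1*9 = -49/2 - 9 = -67/2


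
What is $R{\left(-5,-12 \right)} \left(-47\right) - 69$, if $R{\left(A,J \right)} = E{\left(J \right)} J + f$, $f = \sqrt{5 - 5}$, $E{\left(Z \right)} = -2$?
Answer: $-1197$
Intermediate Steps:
$f = 0$ ($f = \sqrt{5 - 5} = \sqrt{0} = 0$)
$R{\left(A,J \right)} = - 2 J$ ($R{\left(A,J \right)} = - 2 J + 0 = - 2 J$)
$R{\left(-5,-12 \right)} \left(-47\right) - 69 = \left(-2\right) \left(-12\right) \left(-47\right) - 69 = 24 \left(-47\right) - 69 = -1128 - 69 = -1197$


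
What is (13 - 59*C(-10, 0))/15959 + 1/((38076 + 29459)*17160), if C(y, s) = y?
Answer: 698817077759/18494894675400 ≈ 0.037784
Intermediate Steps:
(13 - 59*C(-10, 0))/15959 + 1/((38076 + 29459)*17160) = (13 - 59*(-10))/15959 + 1/((38076 + 29459)*17160) = (13 + 590)*(1/15959) + (1/17160)/67535 = 603*(1/15959) + (1/67535)*(1/17160) = 603/15959 + 1/1158900600 = 698817077759/18494894675400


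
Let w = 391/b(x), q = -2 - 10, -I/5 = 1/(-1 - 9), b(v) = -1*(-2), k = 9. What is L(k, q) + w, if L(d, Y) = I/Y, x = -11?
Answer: 4691/24 ≈ 195.46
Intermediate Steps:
b(v) = 2
I = ½ (I = -5/(-1 - 9) = -5/(-10) = -5*(-⅒) = ½ ≈ 0.50000)
q = -12
w = 391/2 ≈ 195.50
L(d, Y) = 1/(2*Y)
L(k, q) + w = (½)/(-12) + 391/2 = (½)*(-1/12) + 391/2 = -1/24 + 391/2 = 4691/24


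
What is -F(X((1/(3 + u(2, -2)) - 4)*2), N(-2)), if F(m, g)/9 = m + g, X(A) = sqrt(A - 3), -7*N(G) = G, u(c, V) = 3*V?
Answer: -18/7 - 3*I*sqrt(105) ≈ -2.5714 - 30.741*I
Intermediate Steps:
N(G) = -G/7
X(A) = sqrt(-3 + A)
F(m, g) = 9*g + 9*m (F(m, g) = 9*(m + g) = 9*(g + m) = 9*g + 9*m)
-F(X((1/(3 + u(2, -2)) - 4)*2), N(-2)) = -(9*(-1/7*(-2)) + 9*sqrt(-3 + (1/(3 + 3*(-2)) - 4)*2)) = -(9*(2/7) + 9*sqrt(-3 + (1/(3 - 6) - 4)*2)) = -(18/7 + 9*sqrt(-3 + (1/(-3) - 4)*2)) = -(18/7 + 9*sqrt(-3 + (-1/3 - 4)*2)) = -(18/7 + 9*sqrt(-3 - 13/3*2)) = -(18/7 + 9*sqrt(-3 - 26/3)) = -(18/7 + 9*sqrt(-35/3)) = -(18/7 + 9*(I*sqrt(105)/3)) = -(18/7 + 3*I*sqrt(105)) = -18/7 - 3*I*sqrt(105)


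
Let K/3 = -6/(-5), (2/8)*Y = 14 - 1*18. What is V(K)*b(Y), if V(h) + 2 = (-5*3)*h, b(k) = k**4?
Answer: -3670016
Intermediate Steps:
Y = -16 (Y = 4*(14 - 1*18) = 4*(14 - 18) = 4*(-4) = -16)
K = 18/5 (K = 3*(-6/(-5)) = 3*(-6*(-1/5)) = 3*(6/5) = 18/5 ≈ 3.6000)
V(h) = -2 - 15*h (V(h) = -2 + (-5*3)*h = -2 - 15*h)
V(K)*b(Y) = (-2 - 15*18/5)*(-16)**4 = (-2 - 54)*65536 = -56*65536 = -3670016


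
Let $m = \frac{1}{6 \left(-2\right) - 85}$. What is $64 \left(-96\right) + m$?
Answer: $- \frac{595969}{97} \approx -6144.0$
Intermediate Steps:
$m = - \frac{1}{97}$ ($m = \frac{1}{-12 - 85} = \frac{1}{-97} = - \frac{1}{97} \approx -0.010309$)
$64 \left(-96\right) + m = 64 \left(-96\right) - \frac{1}{97} = -6144 - \frac{1}{97} = - \frac{595969}{97}$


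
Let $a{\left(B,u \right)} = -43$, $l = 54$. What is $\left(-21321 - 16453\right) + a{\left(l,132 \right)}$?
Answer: $-37817$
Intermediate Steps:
$\left(-21321 - 16453\right) + a{\left(l,132 \right)} = \left(-21321 - 16453\right) - 43 = -37774 - 43 = -37817$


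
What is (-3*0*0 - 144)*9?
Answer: -1296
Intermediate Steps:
(-3*0*0 - 144)*9 = (0*0 - 144)*9 = (0 - 144)*9 = -144*9 = -1296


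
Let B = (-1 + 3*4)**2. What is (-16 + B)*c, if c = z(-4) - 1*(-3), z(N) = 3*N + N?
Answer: -1365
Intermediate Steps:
z(N) = 4*N
c = -13 (c = 4*(-4) - 1*(-3) = -16 + 3 = -13)
B = 121 (B = (-1 + 12)**2 = 11**2 = 121)
(-16 + B)*c = (-16 + 121)*(-13) = 105*(-13) = -1365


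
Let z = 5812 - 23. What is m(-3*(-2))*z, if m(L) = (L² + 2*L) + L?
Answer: 312606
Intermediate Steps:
z = 5789
m(L) = L² + 3*L
m(-3*(-2))*z = ((-3*(-2))*(3 - 3*(-2)))*5789 = (6*(3 + 6))*5789 = (6*9)*5789 = 54*5789 = 312606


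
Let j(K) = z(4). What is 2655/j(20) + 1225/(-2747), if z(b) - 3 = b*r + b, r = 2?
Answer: 484994/2747 ≈ 176.55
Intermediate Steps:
z(b) = 3 + 3*b (z(b) = 3 + (b*2 + b) = 3 + (2*b + b) = 3 + 3*b)
j(K) = 15 (j(K) = 3 + 3*4 = 3 + 12 = 15)
2655/j(20) + 1225/(-2747) = 2655/15 + 1225/(-2747) = 2655*(1/15) + 1225*(-1/2747) = 177 - 1225/2747 = 484994/2747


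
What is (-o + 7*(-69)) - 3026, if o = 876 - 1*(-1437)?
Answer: -5822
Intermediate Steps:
o = 2313 (o = 876 + 1437 = 2313)
(-o + 7*(-69)) - 3026 = (-1*2313 + 7*(-69)) - 3026 = (-2313 - 483) - 3026 = -2796 - 3026 = -5822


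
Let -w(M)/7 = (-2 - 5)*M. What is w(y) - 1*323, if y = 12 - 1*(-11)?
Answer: 804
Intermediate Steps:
y = 23 (y = 12 + 11 = 23)
w(M) = 49*M (w(M) = -7*(-2 - 5)*M = -(-49)*M = 49*M)
w(y) - 1*323 = 49*23 - 1*323 = 1127 - 323 = 804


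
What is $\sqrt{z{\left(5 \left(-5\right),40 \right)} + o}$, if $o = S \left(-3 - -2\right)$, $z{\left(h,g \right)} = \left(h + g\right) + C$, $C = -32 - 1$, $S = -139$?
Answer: $11$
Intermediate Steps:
$C = -33$ ($C = -32 - 1 = -33$)
$z{\left(h,g \right)} = -33 + g + h$ ($z{\left(h,g \right)} = \left(h + g\right) - 33 = \left(g + h\right) - 33 = -33 + g + h$)
$o = 139$ ($o = - 139 \left(-3 - -2\right) = - 139 \left(-3 + 2\right) = \left(-139\right) \left(-1\right) = 139$)
$\sqrt{z{\left(5 \left(-5\right),40 \right)} + o} = \sqrt{\left(-33 + 40 + 5 \left(-5\right)\right) + 139} = \sqrt{\left(-33 + 40 - 25\right) + 139} = \sqrt{-18 + 139} = \sqrt{121} = 11$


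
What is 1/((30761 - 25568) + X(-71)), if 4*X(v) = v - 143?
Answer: 2/10279 ≈ 0.00019457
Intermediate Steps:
X(v) = -143/4 + v/4 (X(v) = (v - 143)/4 = (-143 + v)/4 = -143/4 + v/4)
1/((30761 - 25568) + X(-71)) = 1/((30761 - 25568) + (-143/4 + (¼)*(-71))) = 1/(5193 + (-143/4 - 71/4)) = 1/(5193 - 107/2) = 1/(10279/2) = 2/10279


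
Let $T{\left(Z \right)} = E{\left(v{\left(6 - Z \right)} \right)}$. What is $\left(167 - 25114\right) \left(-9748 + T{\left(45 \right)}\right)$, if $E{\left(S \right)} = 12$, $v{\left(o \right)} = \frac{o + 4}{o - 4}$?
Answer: $242883992$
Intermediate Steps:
$v{\left(o \right)} = \frac{4 + o}{-4 + o}$
$T{\left(Z \right)} = 12$
$\left(167 - 25114\right) \left(-9748 + T{\left(45 \right)}\right) = \left(167 - 25114\right) \left(-9748 + 12\right) = \left(-24947\right) \left(-9736\right) = 242883992$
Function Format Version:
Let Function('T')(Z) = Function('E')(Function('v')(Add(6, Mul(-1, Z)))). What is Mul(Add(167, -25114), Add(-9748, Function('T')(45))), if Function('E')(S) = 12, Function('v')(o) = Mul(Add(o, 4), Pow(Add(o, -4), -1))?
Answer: 242883992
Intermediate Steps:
Function('v')(o) = Mul(Pow(Add(-4, o), -1), Add(4, o)) (Function('v')(o) = Mul(Add(4, o), Pow(Add(-4, o), -1)) = Mul(Pow(Add(-4, o), -1), Add(4, o)))
Function('T')(Z) = 12
Mul(Add(167, -25114), Add(-9748, Function('T')(45))) = Mul(Add(167, -25114), Add(-9748, 12)) = Mul(-24947, -9736) = 242883992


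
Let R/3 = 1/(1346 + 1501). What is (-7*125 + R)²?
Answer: 689520979876/900601 ≈ 7.6562e+5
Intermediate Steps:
R = 1/949 (R = 3/(1346 + 1501) = 3/2847 = 3*(1/2847) = 1/949 ≈ 0.0010537)
(-7*125 + R)² = (-7*125 + 1/949)² = (-875 + 1/949)² = (-830374/949)² = 689520979876/900601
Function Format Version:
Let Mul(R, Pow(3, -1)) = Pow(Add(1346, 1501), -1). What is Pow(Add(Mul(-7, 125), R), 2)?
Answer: Rational(689520979876, 900601) ≈ 7.6562e+5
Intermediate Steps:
R = Rational(1, 949) (R = Mul(3, Pow(Add(1346, 1501), -1)) = Mul(3, Pow(2847, -1)) = Mul(3, Rational(1, 2847)) = Rational(1, 949) ≈ 0.0010537)
Pow(Add(Mul(-7, 125), R), 2) = Pow(Add(Mul(-7, 125), Rational(1, 949)), 2) = Pow(Add(-875, Rational(1, 949)), 2) = Pow(Rational(-830374, 949), 2) = Rational(689520979876, 900601)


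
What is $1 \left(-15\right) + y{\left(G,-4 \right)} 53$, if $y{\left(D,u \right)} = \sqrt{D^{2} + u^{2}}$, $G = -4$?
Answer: $-15 + 212 \sqrt{2} \approx 284.81$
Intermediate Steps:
$1 \left(-15\right) + y{\left(G,-4 \right)} 53 = 1 \left(-15\right) + \sqrt{\left(-4\right)^{2} + \left(-4\right)^{2}} \cdot 53 = -15 + \sqrt{16 + 16} \cdot 53 = -15 + \sqrt{32} \cdot 53 = -15 + 4 \sqrt{2} \cdot 53 = -15 + 212 \sqrt{2}$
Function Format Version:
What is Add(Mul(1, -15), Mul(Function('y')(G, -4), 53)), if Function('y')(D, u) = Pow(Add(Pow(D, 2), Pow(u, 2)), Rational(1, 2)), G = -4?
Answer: Add(-15, Mul(212, Pow(2, Rational(1, 2)))) ≈ 284.81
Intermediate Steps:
Add(Mul(1, -15), Mul(Function('y')(G, -4), 53)) = Add(Mul(1, -15), Mul(Pow(Add(Pow(-4, 2), Pow(-4, 2)), Rational(1, 2)), 53)) = Add(-15, Mul(Pow(Add(16, 16), Rational(1, 2)), 53)) = Add(-15, Mul(Pow(32, Rational(1, 2)), 53)) = Add(-15, Mul(Mul(4, Pow(2, Rational(1, 2))), 53)) = Add(-15, Mul(212, Pow(2, Rational(1, 2))))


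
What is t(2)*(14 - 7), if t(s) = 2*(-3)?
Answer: -42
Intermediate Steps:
t(s) = -6
t(2)*(14 - 7) = -6*(14 - 7) = -6*7 = -42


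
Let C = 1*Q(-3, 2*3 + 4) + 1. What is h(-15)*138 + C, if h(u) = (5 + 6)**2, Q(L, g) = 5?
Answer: 16704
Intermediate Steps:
C = 6 (C = 1*5 + 1 = 5 + 1 = 6)
h(u) = 121 (h(u) = 11**2 = 121)
h(-15)*138 + C = 121*138 + 6 = 16698 + 6 = 16704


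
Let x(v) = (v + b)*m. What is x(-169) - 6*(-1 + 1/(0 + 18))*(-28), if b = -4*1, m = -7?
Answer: 3157/3 ≈ 1052.3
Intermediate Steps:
b = -4
x(v) = 28 - 7*v (x(v) = (v - 4)*(-7) = (-4 + v)*(-7) = 28 - 7*v)
x(-169) - 6*(-1 + 1/(0 + 18))*(-28) = (28 - 7*(-169)) - 6*(-1 + 1/(0 + 18))*(-28) = (28 + 1183) - 6*(-1 + 1/18)*(-28) = 1211 - 6*(-1 + 1/18)*(-28) = 1211 - 6*(-17/18)*(-28) = 1211 - (-17)*(-28)/3 = 1211 - 1*476/3 = 1211 - 476/3 = 3157/3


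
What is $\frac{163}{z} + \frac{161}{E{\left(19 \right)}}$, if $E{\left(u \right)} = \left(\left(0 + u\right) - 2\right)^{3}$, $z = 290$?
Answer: $\frac{847509}{1424770} \approx 0.59484$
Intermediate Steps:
$E{\left(u \right)} = \left(-2 + u\right)^{3}$ ($E{\left(u \right)} = \left(u - 2\right)^{3} = \left(-2 + u\right)^{3}$)
$\frac{163}{z} + \frac{161}{E{\left(19 \right)}} = \frac{163}{290} + \frac{161}{\left(-2 + 19\right)^{3}} = 163 \cdot \frac{1}{290} + \frac{161}{17^{3}} = \frac{163}{290} + \frac{161}{4913} = \frac{847509}{1424770}$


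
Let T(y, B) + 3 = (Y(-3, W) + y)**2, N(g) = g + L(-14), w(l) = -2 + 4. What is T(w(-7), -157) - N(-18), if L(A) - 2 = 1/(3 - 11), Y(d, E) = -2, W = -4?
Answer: 105/8 ≈ 13.125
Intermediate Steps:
L(A) = 15/8 (L(A) = 2 + 1/(3 - 11) = 2 + 1/(-8) = 2 - 1/8 = 15/8)
w(l) = 2
N(g) = 15/8 + g (N(g) = g + 15/8 = 15/8 + g)
T(y, B) = -3 + (-2 + y)**2
T(w(-7), -157) - N(-18) = (-3 + (-2 + 2)**2) - (15/8 - 18) = (-3 + 0**2) - 1*(-129/8) = (-3 + 0) + 129/8 = -3 + 129/8 = 105/8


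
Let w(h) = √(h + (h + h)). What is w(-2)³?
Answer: -6*I*√6 ≈ -14.697*I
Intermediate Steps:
w(h) = √3*√h (w(h) = √(h + 2*h) = √(3*h) = √3*√h)
w(-2)³ = (√3*√(-2))³ = (√3*(I*√2))³ = (I*√6)³ = -6*I*√6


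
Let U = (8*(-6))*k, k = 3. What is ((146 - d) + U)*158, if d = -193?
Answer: 30810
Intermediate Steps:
U = -144 (U = (8*(-6))*3 = -48*3 = -144)
((146 - d) + U)*158 = ((146 - 1*(-193)) - 144)*158 = ((146 + 193) - 144)*158 = (339 - 144)*158 = 195*158 = 30810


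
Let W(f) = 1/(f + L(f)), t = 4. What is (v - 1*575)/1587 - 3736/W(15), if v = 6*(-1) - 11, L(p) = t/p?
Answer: -150861912/2645 ≈ -57037.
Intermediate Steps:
L(p) = 4/p
v = -17 (v = -6 - 11 = -17)
W(f) = 1/(f + 4/f)
(v - 1*575)/1587 - 3736/W(15) = (-17 - 1*575)/1587 - 3736/(15/(4 + 15²)) = (-17 - 575)*(1/1587) - 3736/(15/(4 + 225)) = -592*1/1587 - 3736/(15/229) = -592/1587 - 3736/(15*(1/229)) = -592/1587 - 3736/15/229 = -592/1587 - 3736*229/15 = -592/1587 - 855544/15 = -150861912/2645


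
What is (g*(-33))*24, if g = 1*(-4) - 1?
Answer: 3960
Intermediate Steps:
g = -5 (g = -4 - 1 = -5)
(g*(-33))*24 = -5*(-33)*24 = 165*24 = 3960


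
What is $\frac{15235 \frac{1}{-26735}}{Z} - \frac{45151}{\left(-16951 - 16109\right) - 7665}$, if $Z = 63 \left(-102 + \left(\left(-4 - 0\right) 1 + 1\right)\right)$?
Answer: $\frac{35491849894}{32010216525} \approx 1.1088$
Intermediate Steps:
$Z = -6615$ ($Z = 63 \left(-102 + \left(\left(-4 + 0\right) 1 + 1\right)\right) = 63 \left(-102 + \left(\left(-4\right) 1 + 1\right)\right) = 63 \left(-102 + \left(-4 + 1\right)\right) = 63 \left(-102 - 3\right) = 63 \left(-105\right) = -6615$)
$\frac{15235 \frac{1}{-26735}}{Z} - \frac{45151}{\left(-16951 - 16109\right) - 7665} = \frac{15235 \frac{1}{-26735}}{-6615} - \frac{45151}{\left(-16951 - 16109\right) - 7665} = 15235 \left(- \frac{1}{26735}\right) \left(- \frac{1}{6615}\right) - \frac{45151}{-33060 - 7665} = \left(- \frac{3047}{5347}\right) \left(- \frac{1}{6615}\right) - \frac{45151}{-40725} = \frac{3047}{35370405} - - \frac{45151}{40725} = \frac{3047}{35370405} + \frac{45151}{40725} = \frac{35491849894}{32010216525}$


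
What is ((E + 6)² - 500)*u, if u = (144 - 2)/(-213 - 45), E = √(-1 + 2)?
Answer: 32021/129 ≈ 248.22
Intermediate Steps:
E = 1 (E = √1 = 1)
u = -71/129 (u = 142/(-258) = 142*(-1/258) = -71/129 ≈ -0.55039)
((E + 6)² - 500)*u = ((1 + 6)² - 500)*(-71/129) = (7² - 500)*(-71/129) = (49 - 500)*(-71/129) = -451*(-71/129) = 32021/129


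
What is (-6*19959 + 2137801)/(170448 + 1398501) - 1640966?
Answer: -2574589946687/1568949 ≈ -1.6410e+6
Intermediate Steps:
(-6*19959 + 2137801)/(170448 + 1398501) - 1640966 = (-119754 + 2137801)/1568949 - 1640966 = 2018047*(1/1568949) - 1640966 = 2018047/1568949 - 1640966 = -2574589946687/1568949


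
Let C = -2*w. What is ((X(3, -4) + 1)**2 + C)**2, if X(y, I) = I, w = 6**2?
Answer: 3969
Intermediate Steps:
w = 36
C = -72 (C = -2*36 = -72)
((X(3, -4) + 1)**2 + C)**2 = ((-4 + 1)**2 - 72)**2 = ((-3)**2 - 72)**2 = (9 - 72)**2 = (-63)**2 = 3969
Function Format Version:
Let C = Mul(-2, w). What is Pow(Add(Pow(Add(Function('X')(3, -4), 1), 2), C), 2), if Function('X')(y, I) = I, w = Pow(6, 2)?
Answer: 3969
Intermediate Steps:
w = 36
C = -72 (C = Mul(-2, 36) = -72)
Pow(Add(Pow(Add(Function('X')(3, -4), 1), 2), C), 2) = Pow(Add(Pow(Add(-4, 1), 2), -72), 2) = Pow(Add(Pow(-3, 2), -72), 2) = Pow(Add(9, -72), 2) = Pow(-63, 2) = 3969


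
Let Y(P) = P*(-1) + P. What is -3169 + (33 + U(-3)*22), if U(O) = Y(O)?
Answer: -3136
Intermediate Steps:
Y(P) = 0 (Y(P) = -P + P = 0)
U(O) = 0
-3169 + (33 + U(-3)*22) = -3169 + (33 + 0*22) = -3169 + (33 + 0) = -3169 + 33 = -3136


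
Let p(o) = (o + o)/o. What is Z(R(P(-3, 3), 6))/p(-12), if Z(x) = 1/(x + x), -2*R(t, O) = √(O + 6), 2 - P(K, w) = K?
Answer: -√3/12 ≈ -0.14434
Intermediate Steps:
P(K, w) = 2 - K
R(t, O) = -√(6 + O)/2 (R(t, O) = -√(O + 6)/2 = -√(6 + O)/2)
p(o) = 2 (p(o) = (2*o)/o = 2)
Z(x) = 1/(2*x)
Z(R(P(-3, 3), 6))/p(-12) = (1/(2*((-√(6 + 6)/2))))/2 = (1/(2*((-√3))))*(½) = ((-√3/3)/2)*(½) = -√3/6*(½) = -√3/12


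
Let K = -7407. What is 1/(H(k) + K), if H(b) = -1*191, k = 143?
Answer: -1/7598 ≈ -0.00013161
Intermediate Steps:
H(b) = -191
1/(H(k) + K) = 1/(-191 - 7407) = 1/(-7598) = -1/7598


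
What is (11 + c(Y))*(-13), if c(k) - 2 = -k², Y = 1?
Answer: -156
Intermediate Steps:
c(k) = 2 - k²
(11 + c(Y))*(-13) = (11 + (2 - 1*1²))*(-13) = (11 + (2 - 1*1))*(-13) = (11 + (2 - 1))*(-13) = (11 + 1)*(-13) = 12*(-13) = -156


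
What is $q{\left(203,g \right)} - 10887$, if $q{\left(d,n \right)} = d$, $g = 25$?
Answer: $-10684$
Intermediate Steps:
$q{\left(203,g \right)} - 10887 = 203 - 10887 = -10684$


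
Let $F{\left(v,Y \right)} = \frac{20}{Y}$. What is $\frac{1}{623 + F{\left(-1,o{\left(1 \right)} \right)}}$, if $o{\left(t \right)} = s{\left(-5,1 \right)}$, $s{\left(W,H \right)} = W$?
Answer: $\frac{1}{619} \approx 0.0016155$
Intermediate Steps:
$o{\left(t \right)} = -5$
$\frac{1}{623 + F{\left(-1,o{\left(1 \right)} \right)}} = \frac{1}{623 + \frac{20}{-5}} = \frac{1}{623 + 20 \left(- \frac{1}{5}\right)} = \frac{1}{623 - 4} = \frac{1}{619}$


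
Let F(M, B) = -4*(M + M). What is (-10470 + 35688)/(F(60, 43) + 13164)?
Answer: 4203/2114 ≈ 1.9882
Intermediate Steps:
F(M, B) = -8*M
(-10470 + 35688)/(F(60, 43) + 13164) = (-10470 + 35688)/(-8*60 + 13164) = 25218/(-480 + 13164) = 25218/12684 = 25218*(1/12684) = 4203/2114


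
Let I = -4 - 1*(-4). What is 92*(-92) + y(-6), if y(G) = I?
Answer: -8464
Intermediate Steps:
I = 0 (I = -4 + 4 = 0)
y(G) = 0
92*(-92) + y(-6) = 92*(-92) + 0 = -8464 + 0 = -8464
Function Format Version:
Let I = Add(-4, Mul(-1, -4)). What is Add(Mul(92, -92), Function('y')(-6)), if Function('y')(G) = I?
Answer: -8464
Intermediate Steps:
I = 0 (I = Add(-4, 4) = 0)
Function('y')(G) = 0
Add(Mul(92, -92), Function('y')(-6)) = Add(Mul(92, -92), 0) = Add(-8464, 0) = -8464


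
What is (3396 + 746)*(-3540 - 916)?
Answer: -18456752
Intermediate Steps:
(3396 + 746)*(-3540 - 916) = 4142*(-4456) = -18456752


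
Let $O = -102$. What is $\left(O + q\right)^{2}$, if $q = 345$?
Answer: $59049$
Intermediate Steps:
$\left(O + q\right)^{2} = \left(-102 + 345\right)^{2} = 243^{2} = 59049$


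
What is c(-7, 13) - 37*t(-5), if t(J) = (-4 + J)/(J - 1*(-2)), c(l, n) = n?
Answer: -98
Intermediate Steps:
t(J) = (-4 + J)/(2 + J) (t(J) = (-4 + J)/(J + 2) = (-4 + J)/(2 + J))
c(-7, 13) - 37*t(-5) = 13 - 37*(-4 - 5)/(2 - 5) = 13 - 37*(-9)/(-3) = 13 - (-37)*(-9)/3 = 13 - 37*3 = 13 - 111 = -98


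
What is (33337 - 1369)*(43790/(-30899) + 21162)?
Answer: 20901984228864/30899 ≈ 6.7646e+8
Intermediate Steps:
(33337 - 1369)*(43790/(-30899) + 21162) = 31968*(43790*(-1/30899) + 21162) = 31968*(-43790/30899 + 21162) = 31968*(653840848/30899) = 20901984228864/30899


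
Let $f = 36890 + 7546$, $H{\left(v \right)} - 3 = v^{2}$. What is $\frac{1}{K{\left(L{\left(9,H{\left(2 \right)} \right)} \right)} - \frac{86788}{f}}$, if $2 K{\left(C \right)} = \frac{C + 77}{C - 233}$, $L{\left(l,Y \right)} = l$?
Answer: $- \frac{50784}{108935} \approx -0.46619$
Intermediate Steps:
$H{\left(v \right)} = 3 + v^{2}$
$f = 44436$
$K{\left(C \right)} = \frac{77 + C}{2 \left(-233 + C\right)}$ ($K{\left(C \right)} = \frac{\left(C + 77\right) \frac{1}{C - 233}}{2} = \frac{\left(77 + C\right) \frac{1}{-233 + C}}{2} = \frac{\frac{1}{-233 + C} \left(77 + C\right)}{2} = \frac{77 + C}{2 \left(-233 + C\right)}$)
$\frac{1}{K{\left(L{\left(9,H{\left(2 \right)} \right)} \right)} - \frac{86788}{f}} = \frac{1}{\frac{77 + 9}{2 \left(-233 + 9\right)} - \frac{86788}{44436}} = \frac{1}{\frac{1}{2} \frac{1}{-224} \cdot 86 - \frac{21697}{11109}} = \frac{1}{\frac{1}{2} \left(- \frac{1}{224}\right) 86 - \frac{21697}{11109}} = \frac{1}{- \frac{43}{224} - \frac{21697}{11109}} = \frac{1}{- \frac{108935}{50784}} = - \frac{50784}{108935}$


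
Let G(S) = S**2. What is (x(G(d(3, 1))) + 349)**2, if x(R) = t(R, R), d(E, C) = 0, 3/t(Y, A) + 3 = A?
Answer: 121104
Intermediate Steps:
t(Y, A) = 3/(-3 + A)
x(R) = 3/(-3 + R)
(x(G(d(3, 1))) + 349)**2 = (3/(-3 + 0**2) + 349)**2 = (3/(-3 + 0) + 349)**2 = (3/(-3) + 349)**2 = (3*(-1/3) + 349)**2 = (-1 + 349)**2 = 348**2 = 121104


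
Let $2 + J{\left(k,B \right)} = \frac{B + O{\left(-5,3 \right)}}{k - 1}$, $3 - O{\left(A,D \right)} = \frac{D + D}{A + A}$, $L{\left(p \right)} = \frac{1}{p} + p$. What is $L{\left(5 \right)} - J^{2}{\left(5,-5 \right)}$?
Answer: $- \frac{129}{400} \approx -0.3225$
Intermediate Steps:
$L{\left(p \right)} = p + \frac{1}{p}$
$O{\left(A,D \right)} = 3 - \frac{D}{A}$ ($O{\left(A,D \right)} = 3 - \frac{D + D}{A + A} = 3 - \frac{2 D}{2 A} = 3 - 2 D \frac{1}{2 A} = 3 - \frac{D}{A}$)
$J{\left(k,B \right)} = -2 + \frac{\frac{18}{5} + B}{-1 + k}$ ($J{\left(k,B \right)} = -2 + \frac{B + \left(3 - \frac{3}{-5}\right)}{k - 1} = -2 + \frac{B + \left(3 - 3 \left(- \frac{1}{5}\right)\right)}{-1 + k} = -2 + \frac{B + \left(3 + \frac{3}{5}\right)}{-1 + k} = -2 + \frac{B + \frac{18}{5}}{-1 + k} = -2 + \frac{\frac{18}{5} + B}{-1 + k}$)
$L{\left(5 \right)} - J^{2}{\left(5,-5 \right)} = \left(5 + \frac{1}{5}\right) - \left(\frac{\frac{28}{5} - 5 - 10}{-1 + 5}\right)^{2} = \left(5 + \frac{1}{5}\right) - \left(\frac{\frac{28}{5} - 5 - 10}{4}\right)^{2} = \frac{26}{5} - \left(\frac{1}{4} \left(- \frac{47}{5}\right)\right)^{2} = \frac{26}{5} - \left(- \frac{47}{20}\right)^{2} = \frac{26}{5} - \frac{2209}{400} = - \frac{129}{400}$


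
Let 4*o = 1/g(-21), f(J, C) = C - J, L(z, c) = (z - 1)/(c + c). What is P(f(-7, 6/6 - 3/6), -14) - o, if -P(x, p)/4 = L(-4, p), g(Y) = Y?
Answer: -59/84 ≈ -0.70238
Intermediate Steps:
L(z, c) = (-1 + z)/(2*c) (L(z, c) = (-1 + z)/((2*c)) = (-1 + z)*(1/(2*c)) = (-1 + z)/(2*c))
P(x, p) = 10/p (P(x, p) = -2*(-1 - 4)/p = -2*(-5)/p = -(-10)/p = 10/p)
o = -1/84 (o = (¼)/(-21) = (¼)*(-1/21) = -1/84 ≈ -0.011905)
P(f(-7, 6/6 - 3/6), -14) - o = 10/(-14) - 1*(-1/84) = 10*(-1/14) + 1/84 = -5/7 + 1/84 = -59/84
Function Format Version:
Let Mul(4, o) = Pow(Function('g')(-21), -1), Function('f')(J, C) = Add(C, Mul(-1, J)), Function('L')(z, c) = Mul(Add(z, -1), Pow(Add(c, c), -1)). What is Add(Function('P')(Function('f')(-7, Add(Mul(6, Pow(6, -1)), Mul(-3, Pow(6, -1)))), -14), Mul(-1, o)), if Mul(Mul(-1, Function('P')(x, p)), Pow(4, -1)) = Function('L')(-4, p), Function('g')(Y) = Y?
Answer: Rational(-59, 84) ≈ -0.70238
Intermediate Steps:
Function('L')(z, c) = Mul(Rational(1, 2), Pow(c, -1), Add(-1, z)) (Function('L')(z, c) = Mul(Add(-1, z), Pow(Mul(2, c), -1)) = Mul(Add(-1, z), Mul(Rational(1, 2), Pow(c, -1))) = Mul(Rational(1, 2), Pow(c, -1), Add(-1, z)))
Function('P')(x, p) = Mul(10, Pow(p, -1)) (Function('P')(x, p) = Mul(-4, Mul(Rational(1, 2), Pow(p, -1), Add(-1, -4))) = Mul(-4, Mul(Rational(1, 2), Pow(p, -1), -5)) = Mul(-4, Mul(Rational(-5, 2), Pow(p, -1))) = Mul(10, Pow(p, -1)))
o = Rational(-1, 84) (o = Mul(Rational(1, 4), Pow(-21, -1)) = Mul(Rational(1, 4), Rational(-1, 21)) = Rational(-1, 84) ≈ -0.011905)
Add(Function('P')(Function('f')(-7, Add(Mul(6, Pow(6, -1)), Mul(-3, Pow(6, -1)))), -14), Mul(-1, o)) = Add(Mul(10, Pow(-14, -1)), Mul(-1, Rational(-1, 84))) = Add(Mul(10, Rational(-1, 14)), Rational(1, 84)) = Add(Rational(-5, 7), Rational(1, 84)) = Rational(-59, 84)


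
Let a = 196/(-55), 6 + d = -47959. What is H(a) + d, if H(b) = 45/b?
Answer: -9403615/196 ≈ -47978.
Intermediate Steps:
d = -47965 (d = -6 - 47959 = -47965)
a = -196/55 (a = 196*(-1/55) = -196/55 ≈ -3.5636)
H(a) + d = 45/(-196/55) - 47965 = 45*(-55/196) - 47965 = -2475/196 - 47965 = -9403615/196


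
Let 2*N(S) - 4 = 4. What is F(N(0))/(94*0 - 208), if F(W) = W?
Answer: -1/52 ≈ -0.019231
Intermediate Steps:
N(S) = 4 (N(S) = 2 + (1/2)*4 = 2 + 2 = 4)
F(N(0))/(94*0 - 208) = 4/(94*0 - 208) = 4/(0 - 208) = 4/(-208) = 4*(-1/208) = -1/52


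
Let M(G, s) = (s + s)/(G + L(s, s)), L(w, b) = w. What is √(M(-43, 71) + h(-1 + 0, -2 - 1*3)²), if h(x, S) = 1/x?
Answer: √1190/14 ≈ 2.4640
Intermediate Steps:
M(G, s) = 2*s/(G + s) (M(G, s) = (s + s)/(G + s) = (2*s)/(G + s) = 2*s/(G + s))
√(M(-43, 71) + h(-1 + 0, -2 - 1*3)²) = √(2*71/(-43 + 71) + (1/(-1 + 0))²) = √(2*71/28 + (1/(-1))²) = √(2*71*(1/28) + (-1)²) = √(71/14 + 1) = √(85/14) = √1190/14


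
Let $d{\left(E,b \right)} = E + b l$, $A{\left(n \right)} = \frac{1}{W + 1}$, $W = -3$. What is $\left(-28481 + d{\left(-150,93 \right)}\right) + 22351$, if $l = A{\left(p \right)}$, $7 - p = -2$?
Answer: $- \frac{12653}{2} \approx -6326.5$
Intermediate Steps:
$p = 9$ ($p = 7 - -2 = 7 + 2 = 9$)
$A{\left(n \right)} = - \frac{1}{2}$ ($A{\left(n \right)} = \frac{1}{-3 + 1} = \frac{1}{-2} = - \frac{1}{2}$)
$l = - \frac{1}{2} \approx -0.5$
$d{\left(E,b \right)} = E - \frac{b}{2}$ ($d{\left(E,b \right)} = E + b \left(- \frac{1}{2}\right) = E - \frac{b}{2}$)
$\left(-28481 + d{\left(-150,93 \right)}\right) + 22351 = \left(-28481 - \frac{393}{2}\right) + 22351 = - \frac{57355}{2} + 22351 = - \frac{12653}{2}$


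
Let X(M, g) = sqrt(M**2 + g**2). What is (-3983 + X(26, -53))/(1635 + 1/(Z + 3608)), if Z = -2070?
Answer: -875122/359233 + 1538*sqrt(3485)/2514631 ≈ -2.4000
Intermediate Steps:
(-3983 + X(26, -53))/(1635 + 1/(Z + 3608)) = (-3983 + sqrt(26**2 + (-53)**2))/(1635 + 1/(-2070 + 3608)) = (-3983 + sqrt(676 + 2809))/(1635 + 1/1538) = (-3983 + sqrt(3485))/(1635 + 1/1538) = (-3983 + sqrt(3485))/(2514631/1538) = (-3983 + sqrt(3485))*(1538/2514631) = -875122/359233 + 1538*sqrt(3485)/2514631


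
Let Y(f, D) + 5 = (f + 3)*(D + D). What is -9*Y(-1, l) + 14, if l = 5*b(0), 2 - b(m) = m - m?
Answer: -301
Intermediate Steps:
b(m) = 2 (b(m) = 2 - (m - m) = 2 - 1*0 = 2 + 0 = 2)
l = 10 (l = 5*2 = 10)
Y(f, D) = -5 + 2*D*(3 + f) (Y(f, D) = -5 + (f + 3)*(D + D) = -5 + (3 + f)*(2*D) = -5 + 2*D*(3 + f))
-9*Y(-1, l) + 14 = -9*(-5 + 6*10 + 2*10*(-1)) + 14 = -9*(-5 + 60 - 20) + 14 = -9*35 + 14 = -315 + 14 = -301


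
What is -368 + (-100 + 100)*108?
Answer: -368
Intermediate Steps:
-368 + (-100 + 100)*108 = -368 + 0*108 = -368 + 0 = -368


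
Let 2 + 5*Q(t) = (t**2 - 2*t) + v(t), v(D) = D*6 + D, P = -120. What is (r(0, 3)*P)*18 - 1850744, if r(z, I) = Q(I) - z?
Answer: -1860248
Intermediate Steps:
v(D) = 7*D (v(D) = 6*D + D = 7*D)
Q(t) = -2/5 + t + t**2/5 (Q(t) = -2/5 + ((t**2 - 2*t) + 7*t)/5 = -2/5 + (t**2 + 5*t)/5 = -2/5 + (t + t**2/5) = -2/5 + t + t**2/5)
r(z, I) = -2/5 + I - z + I**2/5 (r(z, I) = (-2/5 + I + I**2/5) - z = -2/5 + I - z + I**2/5)
(r(0, 3)*P)*18 - 1850744 = ((-2/5 + 3 - 1*0 + (1/5)*3**2)*(-120))*18 - 1850744 = ((-2/5 + 3 + 0 + (1/5)*9)*(-120))*18 - 1850744 = ((-2/5 + 3 + 0 + 9/5)*(-120))*18 - 1850744 = ((22/5)*(-120))*18 - 1850744 = -528*18 - 1850744 = -9504 - 1850744 = -1860248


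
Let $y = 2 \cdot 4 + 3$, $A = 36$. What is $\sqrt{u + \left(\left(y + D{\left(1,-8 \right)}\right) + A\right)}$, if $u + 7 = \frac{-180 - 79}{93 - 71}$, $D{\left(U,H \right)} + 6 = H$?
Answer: $\frac{\sqrt{6886}}{22} \approx 3.7719$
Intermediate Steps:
$D{\left(U,H \right)} = -6 + H$
$u = - \frac{413}{22}$ ($u = -7 + \frac{-180 - 79}{93 - 71} = -7 - \frac{259}{22} = - \frac{413}{22} \approx -18.773$)
$y = 11$ ($y = 8 + 3 = 11$)
$\sqrt{u + \left(\left(y + D{\left(1,-8 \right)}\right) + A\right)} = \sqrt{- \frac{413}{22} + \left(\left(11 - 14\right) + 36\right)} = \sqrt{- \frac{413}{22} + \left(-3 + 36\right)} = \sqrt{- \frac{413}{22} + 33} = \sqrt{\frac{313}{22}} = \frac{\sqrt{6886}}{22}$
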